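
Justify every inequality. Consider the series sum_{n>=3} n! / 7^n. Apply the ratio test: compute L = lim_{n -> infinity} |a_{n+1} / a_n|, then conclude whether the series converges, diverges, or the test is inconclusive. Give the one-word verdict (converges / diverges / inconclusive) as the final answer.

Let a_n denote the general term. Form the ratio a_{n+1}/a_n and simplify:
a_{n+1}/a_n = n/7 + 1/7
Take the limit as n -> infinity: L = infinity.
Since L = infinity > 1 (or L = infinity), the ratio test implies the series diverges.

diverges


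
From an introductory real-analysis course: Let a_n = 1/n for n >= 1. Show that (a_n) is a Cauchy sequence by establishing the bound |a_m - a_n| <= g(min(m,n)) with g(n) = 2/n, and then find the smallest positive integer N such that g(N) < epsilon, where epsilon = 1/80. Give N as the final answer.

For any m, n >= 1, by the triangle inequality:
|a_m - a_n| = |1/m - 1/n| <= 1/m + 1/n <= 2/min(m,n).
So g(n) = 2/n bounds the Cauchy difference. Since g(n) -> 0, (a_n) is Cauchy.
Now solve g(N) < 1/80: 2/N < 1/80 <=> N > 2 / (1/80) = 160.
The smallest integer strictly greater than 160 is N = 161.
Check: g(161) = 2/161 = 2/161 < 1/80; g(160) = 1/80 >= 1/80. So N = 161.

161


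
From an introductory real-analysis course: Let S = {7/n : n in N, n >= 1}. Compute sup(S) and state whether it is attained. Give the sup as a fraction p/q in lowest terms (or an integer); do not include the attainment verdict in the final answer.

Analysis:
- Values: 7, 7/2, 7/3, 7/4, ... strictly decreasing.
- The maximum is 7 (n=1); sup = 7 (attained).
- The set is bounded below by 0; 7/n -> 0 so 0 is the greatest lower bound.
- 0 is not in the set, so inf = 0 is not attained.
Conclusion: sup(S) = 7, attained in S.

7


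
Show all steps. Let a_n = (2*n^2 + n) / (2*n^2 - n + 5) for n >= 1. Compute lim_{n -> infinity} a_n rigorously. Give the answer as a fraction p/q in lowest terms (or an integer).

Divide numerator and denominator by n^2, the highest power:
numerator / n^2 = 2 + 1/n
denominator / n^2 = 2 - 1/n + 5/n^2
As n -> infinity, all terms of the form c/n^k (k >= 1) tend to 0.
So numerator / n^2 -> 2 and denominator / n^2 -> 2.
Therefore lim a_n = 1.

1


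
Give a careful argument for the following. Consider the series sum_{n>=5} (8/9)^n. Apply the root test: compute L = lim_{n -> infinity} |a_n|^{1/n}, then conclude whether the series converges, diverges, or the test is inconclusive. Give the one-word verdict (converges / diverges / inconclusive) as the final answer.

Let a_n denote the general term. Form |a_n|^(1/n) and simplify:
|a_n|^(1/n) = 8/9
Take the limit as n -> infinity: L = 8/9.
Since L = 8/9 < 1, the root test implies convergence.

converges


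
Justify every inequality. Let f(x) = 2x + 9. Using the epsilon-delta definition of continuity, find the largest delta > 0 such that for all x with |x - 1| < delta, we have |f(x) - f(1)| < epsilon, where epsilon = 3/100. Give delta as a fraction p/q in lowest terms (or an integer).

We compute f(1) = 2*(1) + 9 = 11.
|f(x) - f(1)| = |2x + 9 - (11)| = |2(x - 1)| = 2|x - 1|.
We need 2|x - 1| < 3/100, i.e. |x - 1| < 3/100 / 2 = 3/200.
So any delta <= 3/200 works. Conversely, if delta > 3/200, then x = 1 + 3/200 satisfies |x - 1| = 3/200 < delta but |f(x) - f(1)| = 2 * 3/200 = 3/100, which is not < 3/100; so no larger delta works.
Hence the largest such delta is 3/200.

3/200


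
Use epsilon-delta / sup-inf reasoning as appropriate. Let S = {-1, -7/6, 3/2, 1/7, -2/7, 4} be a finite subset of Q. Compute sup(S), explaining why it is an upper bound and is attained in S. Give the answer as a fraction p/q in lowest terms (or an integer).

S is finite, so sup(S) = max(S).
Sorted decreasing:
4, 3/2, 1/7, -2/7, -1, -7/6
The extremum is 4.
For every x in S, x <= 4. And 4 is in S, so it is attained.
Therefore sup(S) = 4.

4


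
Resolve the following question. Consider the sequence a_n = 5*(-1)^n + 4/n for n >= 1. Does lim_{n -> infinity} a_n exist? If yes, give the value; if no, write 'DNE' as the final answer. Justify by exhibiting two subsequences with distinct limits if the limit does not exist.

Examine the behaviour of a_n along subsequences.
a_{2k} = 5 + 4/(2k) -> 5. a_{2k+1} = -5 + 4/(2k+1) -> -5.
Since these two subsequential limits are 5 and -5, distinct, the full sequence cannot converge (a convergent sequence has all subsequences tending to the same limit). So lim a_n does not exist.

DNE


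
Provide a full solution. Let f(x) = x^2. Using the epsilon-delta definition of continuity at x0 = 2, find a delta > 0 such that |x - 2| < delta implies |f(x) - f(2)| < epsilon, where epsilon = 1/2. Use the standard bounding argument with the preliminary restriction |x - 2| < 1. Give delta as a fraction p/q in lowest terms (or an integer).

Factor: |x^2 - (2)^2| = |x - 2| * |x + 2|.
Impose |x - 2| < 1 first. Then |x + 2| = |(x - 2) + 2*(2)| <= |x - 2| + 2*|2| < 1 + 4 = 5.
So |x^2 - (2)^2| < delta * 5.
We need delta * 5 <= 1/2, i.e. delta <= 1/2/5 = 1/10.
Since 1/10 < 1, this is tighter than 1; take delta = 1/10.
So delta = 1/10 works.

1/10


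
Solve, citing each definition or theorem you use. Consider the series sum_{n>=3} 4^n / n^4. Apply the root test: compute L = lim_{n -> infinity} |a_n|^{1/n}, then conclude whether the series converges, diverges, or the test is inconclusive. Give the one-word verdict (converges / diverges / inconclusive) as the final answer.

Let a_n denote the general term. Form |a_n|^(1/n) and simplify:
|a_n|^(1/n) = 4/n^(4/n)
Take the limit as n -> infinity: L = 4.
Since L = 4 > 1, the root test implies divergence.

diverges


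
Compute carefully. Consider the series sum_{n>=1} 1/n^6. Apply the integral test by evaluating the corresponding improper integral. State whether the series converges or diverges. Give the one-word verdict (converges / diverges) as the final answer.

Let f(x) = x^(-6). Then f is positive, continuous, and decreasing on [1, infinity), so the integral test applies.
Compute the improper integral int_{1}^infinity f(x) dx:
  antiderivative F(x) = -1/(5*x^5).
  As x -> infinity, F(x) -> 0 (since p = 6 > 1).
  So int = F(infinity) - F(1) = 0 - (-1/5) = 1/5.
  Finite, so by the integral test, the series converges.

converges


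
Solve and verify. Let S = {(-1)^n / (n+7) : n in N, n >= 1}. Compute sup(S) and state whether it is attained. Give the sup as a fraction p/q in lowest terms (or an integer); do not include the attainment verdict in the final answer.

Analysis:
- Values: -1/8, 1/9, -1/10, 1/11, -1/12, ...
- Positive terms (even n): 1/(2+7), 1/(4+7), ... decreasing -> max = 1/9 (n=2).
- Negative terms (odd n): -1/(1+7), -1/(3+7), ... increasing -> min = -1/8 (n=1).
- So sup = 1/9 (attained at n=2); inf = -1/8 (attained at n=1).
Conclusion: sup(S) = 1/9, attained in S.

1/9


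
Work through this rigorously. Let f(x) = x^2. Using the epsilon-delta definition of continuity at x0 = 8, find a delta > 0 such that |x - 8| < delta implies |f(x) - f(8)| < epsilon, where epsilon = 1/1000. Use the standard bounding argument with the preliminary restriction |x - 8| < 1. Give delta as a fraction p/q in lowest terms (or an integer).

Factor: |x^2 - (8)^2| = |x - 8| * |x + 8|.
Impose |x - 8| < 1 first. Then |x + 8| = |(x - 8) + 2*(8)| <= |x - 8| + 2*|8| < 1 + 16 = 17.
So |x^2 - (8)^2| < delta * 17.
We need delta * 17 <= 1/1000, i.e. delta <= 1/1000/17 = 1/17000.
Since 1/17000 < 1, this is tighter than 1; take delta = 1/17000.
So delta = 1/17000 works.

1/17000


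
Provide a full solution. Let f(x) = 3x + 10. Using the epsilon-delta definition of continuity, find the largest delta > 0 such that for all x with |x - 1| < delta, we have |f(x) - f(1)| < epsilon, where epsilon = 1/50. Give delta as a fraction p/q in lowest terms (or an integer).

We compute f(1) = 3*(1) + 10 = 13.
|f(x) - f(1)| = |3x + 10 - (13)| = |3(x - 1)| = 3|x - 1|.
We need 3|x - 1| < 1/50, i.e. |x - 1| < 1/50 / 3 = 1/150.
So any delta <= 1/150 works. Conversely, if delta > 1/150, then x = 1 + 1/150 satisfies |x - 1| = 1/150 < delta but |f(x) - f(1)| = 3 * 1/150 = 1/50, which is not < 1/50; so no larger delta works.
Hence the largest such delta is 1/150.

1/150


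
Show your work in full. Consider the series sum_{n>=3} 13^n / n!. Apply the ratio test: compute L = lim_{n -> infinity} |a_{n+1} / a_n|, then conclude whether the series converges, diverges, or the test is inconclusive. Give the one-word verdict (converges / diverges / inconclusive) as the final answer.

Let a_n denote the general term. Form the ratio a_{n+1}/a_n and simplify:
a_{n+1}/a_n = 13/(n + 1)
Take the limit as n -> infinity: L = 0.
Since L = 0 < 1, the ratio test implies the series converges.

converges


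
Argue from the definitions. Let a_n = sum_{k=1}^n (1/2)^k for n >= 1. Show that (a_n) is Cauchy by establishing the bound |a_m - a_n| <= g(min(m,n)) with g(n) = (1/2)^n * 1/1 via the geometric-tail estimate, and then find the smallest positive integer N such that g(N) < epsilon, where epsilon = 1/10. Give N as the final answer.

For m > n >= 1: |a_m - a_n| = sum_{k=n+1}^m (1/2)^k < sum_{k=n+1}^infinity (1/2)^k = (1/2)^(n+1) / (1 - 1/2) = (1/2)^n * (1/2) * (2/1) = (1/2)^n * 1/1.
So g(n) = (1/2)^n / 1. Since g(n) -> 0, (a_n) is Cauchy.
Now solve g(N) < 1/10: (1/2)^N / 1 < 1/10 <=> 2^N > 1 / (1 * 1/10) = 10.
Check powers of 2: 2^3 = 8 <= 10, 2^4 = 16 > 10.
So the smallest such N is 4. Check: g(4) = 1/(1 * 16) = 1/16 < 1/10.

4


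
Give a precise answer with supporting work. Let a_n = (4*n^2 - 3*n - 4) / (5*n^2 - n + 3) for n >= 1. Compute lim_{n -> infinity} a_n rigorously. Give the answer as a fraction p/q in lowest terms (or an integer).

Divide numerator and denominator by n^2, the highest power:
numerator / n^2 = 4 - 3/n - 4/n^2
denominator / n^2 = 5 - 1/n + 3/n^2
As n -> infinity, all terms of the form c/n^k (k >= 1) tend to 0.
So numerator / n^2 -> 4 and denominator / n^2 -> 5.
Therefore lim a_n = 4/5.

4/5


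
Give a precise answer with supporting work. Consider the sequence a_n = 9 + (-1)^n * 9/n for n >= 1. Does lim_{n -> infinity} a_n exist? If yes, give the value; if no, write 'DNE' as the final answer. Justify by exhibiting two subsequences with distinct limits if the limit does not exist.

Examine the behaviour of a_n along subsequences.
Even-n subsequence a_{2k} = 9 + 9/(2k) -> 9. Odd-n subsequence a_{2k+1} = 9 - 9/(2k+1) -> 9. Both tend to 9, which suggests the limit is 9; verify directly.
|a_n - 9| = |(-1)^n * 9/n| = 9/n for every n >= 1.
Given epsilon > 0, choose a positive integer N > 9/epsilon. Then for all n >= N, |a_n - 9| = 9/n <= 9/N < epsilon.
So by the definition of the limit, lim a_n exists and equals 9.

9


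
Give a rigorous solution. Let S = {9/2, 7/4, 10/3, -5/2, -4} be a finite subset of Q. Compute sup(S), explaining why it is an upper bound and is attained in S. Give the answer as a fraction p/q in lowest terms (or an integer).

S is finite, so sup(S) = max(S).
Sorted decreasing:
9/2, 10/3, 7/4, -5/2, -4
The extremum is 9/2.
For every x in S, x <= 9/2. And 9/2 is in S, so it is attained.
Therefore sup(S) = 9/2.

9/2


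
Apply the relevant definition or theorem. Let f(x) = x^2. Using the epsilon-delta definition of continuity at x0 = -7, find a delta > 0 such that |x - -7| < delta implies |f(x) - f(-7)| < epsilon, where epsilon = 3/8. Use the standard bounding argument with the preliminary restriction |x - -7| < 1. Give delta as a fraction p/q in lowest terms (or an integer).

Factor: |x^2 - (-7)^2| = |x - -7| * |x + -7|.
Impose |x - -7| < 1 first. Then |x + -7| = |(x - -7) + 2*(-7)| <= |x - -7| + 2*|-7| < 1 + 14 = 15.
So |x^2 - (-7)^2| < delta * 15.
We need delta * 15 <= 3/8, i.e. delta <= 3/8/15 = 1/40.
Since 1/40 < 1, this is tighter than 1; take delta = 1/40.
So delta = 1/40 works.

1/40


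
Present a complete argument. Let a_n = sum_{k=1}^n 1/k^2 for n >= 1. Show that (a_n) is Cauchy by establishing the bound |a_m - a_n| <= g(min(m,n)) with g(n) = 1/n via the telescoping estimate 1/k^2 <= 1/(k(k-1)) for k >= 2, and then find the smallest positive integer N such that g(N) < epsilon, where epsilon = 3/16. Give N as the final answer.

For m > n >= 1: |a_m - a_n| = sum_{k=n+1}^m 1/k^2.
Use 1/k^2 <= 1/(k(k-1)) = 1/(k-1) - 1/k for k >= 2:
sum_{k=n+1}^m 1/k^2 <= sum_{k=n+1}^m (1/(k-1) - 1/k) = 1/n - 1/m <= 1/n.
By symmetry the same bound holds with n,m swapped, so |a_m - a_n| <= 1/min(m,n) = g(min(m,n)). Since g(n) -> 0, (a_n) is Cauchy.
Now solve g(N) < 3/16: 1/N < 3/16 <=> N > 1/(3/16) = 16/3.
The smallest integer strictly greater than 16/3 is N = 6.
Check: g(6) = 1/6 < 3/16; g(5) = 1/5 >= 3/16. So N = 6.

6


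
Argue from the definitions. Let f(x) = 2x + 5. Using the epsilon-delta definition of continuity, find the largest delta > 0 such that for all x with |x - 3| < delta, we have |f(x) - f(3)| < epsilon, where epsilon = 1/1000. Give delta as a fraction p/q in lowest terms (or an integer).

We compute f(3) = 2*(3) + 5 = 11.
|f(x) - f(3)| = |2x + 5 - (11)| = |2(x - 3)| = 2|x - 3|.
We need 2|x - 3| < 1/1000, i.e. |x - 3| < 1/1000 / 2 = 1/2000.
So any delta <= 1/2000 works. Conversely, if delta > 1/2000, then x = 3 + 1/2000 satisfies |x - 3| = 1/2000 < delta but |f(x) - f(3)| = 2 * 1/2000 = 1/1000, which is not < 1/1000; so no larger delta works.
Hence the largest such delta is 1/2000.

1/2000


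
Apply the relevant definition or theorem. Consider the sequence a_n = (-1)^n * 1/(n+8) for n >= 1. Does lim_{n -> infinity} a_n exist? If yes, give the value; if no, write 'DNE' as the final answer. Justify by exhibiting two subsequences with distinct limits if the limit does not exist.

Examine the behaviour of a_n along subsequences.
Even-n subsequence a_{2k} = 1/(2k+8) -> 0. Odd-n subsequence a_{2k+1} = -1/(2k+9) -> 0. Both tend to 0, which suggests the limit is 0; verify directly.
|a_n - 0| = 1/(n+8) < 1/n for every n >= 1.
Given epsilon > 0, choose a positive integer N > 1/epsilon. Then for all n >= N, |a_n| < 1/n <= 1/N < epsilon.
So by the definition of the limit, lim a_n exists and equals 0.

0


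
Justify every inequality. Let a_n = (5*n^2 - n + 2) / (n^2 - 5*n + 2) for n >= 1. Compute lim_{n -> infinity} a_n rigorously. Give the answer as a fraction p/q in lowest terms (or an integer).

Divide numerator and denominator by n^2, the highest power:
numerator / n^2 = 5 - 1/n + 2/n^2
denominator / n^2 = 1 - 5/n + 2/n^2
As n -> infinity, all terms of the form c/n^k (k >= 1) tend to 0.
So numerator / n^2 -> 5 and denominator / n^2 -> 1.
Therefore lim a_n = 5.

5


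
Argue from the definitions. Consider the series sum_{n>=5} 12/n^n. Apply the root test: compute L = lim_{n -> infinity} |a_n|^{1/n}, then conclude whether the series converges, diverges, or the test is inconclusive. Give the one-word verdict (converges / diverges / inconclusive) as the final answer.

Let a_n denote the general term. Form |a_n|^(1/n) and simplify:
|a_n|^(1/n) = 12^(1/n)/n
Take the limit as n -> infinity: L = 0.
Since L = 0 < 1, the root test implies convergence.

converges


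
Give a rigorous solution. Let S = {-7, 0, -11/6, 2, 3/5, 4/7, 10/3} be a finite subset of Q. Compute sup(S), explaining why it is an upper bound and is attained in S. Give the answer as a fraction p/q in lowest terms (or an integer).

S is finite, so sup(S) = max(S).
Sorted decreasing:
10/3, 2, 3/5, 4/7, 0, -11/6, -7
The extremum is 10/3.
For every x in S, x <= 10/3. And 10/3 is in S, so it is attained.
Therefore sup(S) = 10/3.

10/3


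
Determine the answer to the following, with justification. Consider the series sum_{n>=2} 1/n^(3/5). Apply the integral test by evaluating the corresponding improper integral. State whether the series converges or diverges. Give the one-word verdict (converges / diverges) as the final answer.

Let f(x) = x^(-3/5). Then f is positive, continuous, and decreasing on [2, infinity), so the integral test applies.
Compute the improper integral int_{2}^infinity f(x) dx:
  antiderivative F(x) = 5*x^(2/5)/2.
  As x -> infinity, F(x) -> infinity (since p = 3/5 < 1).
  So the integral diverges. By the integral test, the series diverges.

diverges


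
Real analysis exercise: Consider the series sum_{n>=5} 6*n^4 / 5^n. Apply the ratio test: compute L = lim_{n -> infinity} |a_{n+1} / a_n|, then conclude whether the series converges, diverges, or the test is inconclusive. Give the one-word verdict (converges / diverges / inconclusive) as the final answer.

Let a_n denote the general term. Form the ratio a_{n+1}/a_n and simplify:
a_{n+1}/a_n = (n + 1)^4/(5*n^4)
Take the limit as n -> infinity: L = 1/5.
Since L = 1/5 < 1, the ratio test implies the series converges.

converges


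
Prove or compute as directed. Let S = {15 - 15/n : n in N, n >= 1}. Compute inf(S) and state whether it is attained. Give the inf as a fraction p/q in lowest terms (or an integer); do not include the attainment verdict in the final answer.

Analysis:
- Values: 0, 15/2, 10, 45/4, ... strictly increasing.
- Minimum is 0 (n=1); inf = 0 (attained).
- 15 - 15/n -> 15 from below; sup = 15, not attained.
Conclusion: inf(S) = 0, attained in S.

0


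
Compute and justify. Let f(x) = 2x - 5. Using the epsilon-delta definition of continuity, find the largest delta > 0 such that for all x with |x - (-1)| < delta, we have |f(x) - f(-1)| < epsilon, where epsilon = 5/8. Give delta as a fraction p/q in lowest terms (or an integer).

We compute f(-1) = 2*(-1) - 5 = -7.
|f(x) - f(-1)| = |2x - 5 - (-7)| = |2(x - (-1))| = 2|x - (-1)|.
We need 2|x - (-1)| < 5/8, i.e. |x - (-1)| < 5/8 / 2 = 5/16.
So any delta <= 5/16 works. Conversely, if delta > 5/16, then x = -1 + 5/16 satisfies |x - (-1)| = 5/16 < delta but |f(x) - f(-1)| = 2 * 5/16 = 5/8, which is not < 5/8; so no larger delta works.
Hence the largest such delta is 5/16.

5/16


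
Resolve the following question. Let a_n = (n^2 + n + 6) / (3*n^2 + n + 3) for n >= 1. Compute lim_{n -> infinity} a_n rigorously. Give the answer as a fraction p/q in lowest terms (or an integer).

Divide numerator and denominator by n^2, the highest power:
numerator / n^2 = 1 + 1/n + 6/n^2
denominator / n^2 = 3 + 1/n + 3/n^2
As n -> infinity, all terms of the form c/n^k (k >= 1) tend to 0.
So numerator / n^2 -> 1 and denominator / n^2 -> 3.
Therefore lim a_n = 1/3.

1/3


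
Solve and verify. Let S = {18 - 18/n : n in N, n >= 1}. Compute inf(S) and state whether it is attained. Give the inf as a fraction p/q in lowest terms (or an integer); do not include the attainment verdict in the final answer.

Analysis:
- Values: 0, 9, 12, 27/2, ... strictly increasing.
- Minimum is 0 (n=1); inf = 0 (attained).
- 18 - 18/n -> 18 from below; sup = 18, not attained.
Conclusion: inf(S) = 0, attained in S.

0


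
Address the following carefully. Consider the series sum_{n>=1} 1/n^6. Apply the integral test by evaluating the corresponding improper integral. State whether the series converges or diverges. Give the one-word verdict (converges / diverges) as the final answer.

Let f(x) = x^(-6). Then f is positive, continuous, and decreasing on [1, infinity), so the integral test applies.
Compute the improper integral int_{1}^infinity f(x) dx:
  antiderivative F(x) = -1/(5*x^5).
  As x -> infinity, F(x) -> 0 (since p = 6 > 1).
  So int = F(infinity) - F(1) = 0 - (-1/5) = 1/5.
  Finite, so by the integral test, the series converges.

converges


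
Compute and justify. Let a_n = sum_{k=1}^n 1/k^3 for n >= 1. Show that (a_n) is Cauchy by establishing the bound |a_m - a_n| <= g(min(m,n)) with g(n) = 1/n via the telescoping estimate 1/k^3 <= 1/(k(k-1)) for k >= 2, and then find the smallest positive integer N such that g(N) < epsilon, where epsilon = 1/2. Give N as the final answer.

For m > n >= 1: |a_m - a_n| = sum_{k=n+1}^m 1/k^3.
Use 1/k^3 <= 1/(k(k-1)) = 1/(k-1) - 1/k for k >= 2 (which holds since k^3 >= k^2 >= k(k-1) for k >= 2):
sum_{k=n+1}^m 1/k^3 <= sum_{k=n+1}^m (1/(k-1) - 1/k) = 1/n - 1/m <= 1/n.
By symmetry the same bound holds with n,m swapped, so |a_m - a_n| <= 1/min(m,n) = g(min(m,n)). Since g(n) -> 0, (a_n) is Cauchy.
Now solve g(N) < 1/2: 1/N < 1/2 <=> N > 1/(1/2) = 2.
The smallest integer strictly greater than 2 is N = 3.
Check: g(3) = 1/3 < 1/2; g(2) = 1/2 >= 1/2. So N = 3.

3


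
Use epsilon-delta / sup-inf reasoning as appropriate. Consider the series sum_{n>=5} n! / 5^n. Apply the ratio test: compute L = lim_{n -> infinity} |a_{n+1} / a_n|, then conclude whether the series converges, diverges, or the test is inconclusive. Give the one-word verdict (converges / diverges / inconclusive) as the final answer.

Let a_n denote the general term. Form the ratio a_{n+1}/a_n and simplify:
a_{n+1}/a_n = n/5 + 1/5
Take the limit as n -> infinity: L = infinity.
Since L = infinity > 1 (or L = infinity), the ratio test implies the series diverges.

diverges


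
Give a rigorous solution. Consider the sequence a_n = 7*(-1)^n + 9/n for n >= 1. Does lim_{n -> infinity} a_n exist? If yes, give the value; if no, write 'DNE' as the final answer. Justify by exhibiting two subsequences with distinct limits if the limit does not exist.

Examine the behaviour of a_n along subsequences.
a_{2k} = 7 + 9/(2k) -> 7. a_{2k+1} = -7 + 9/(2k+1) -> -7.
Since these two subsequential limits are 7 and -7, distinct, the full sequence cannot converge (a convergent sequence has all subsequences tending to the same limit). So lim a_n does not exist.

DNE


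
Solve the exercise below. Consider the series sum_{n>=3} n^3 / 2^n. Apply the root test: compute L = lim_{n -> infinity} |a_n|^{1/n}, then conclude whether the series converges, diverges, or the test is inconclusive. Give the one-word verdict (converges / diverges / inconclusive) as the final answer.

Let a_n denote the general term. Form |a_n|^(1/n) and simplify:
|a_n|^(1/n) = n^(3/n)/2
Take the limit as n -> infinity: L = 1/2.
Since L = 1/2 < 1, the root test implies convergence.

converges


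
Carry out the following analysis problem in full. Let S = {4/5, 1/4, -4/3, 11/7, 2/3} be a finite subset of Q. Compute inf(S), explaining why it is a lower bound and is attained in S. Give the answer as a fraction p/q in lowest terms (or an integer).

S is finite, so inf(S) = min(S).
Sorted increasing:
-4/3, 1/4, 2/3, 4/5, 11/7
The extremum is -4/3.
For every x in S, x >= -4/3. And -4/3 is in S, so it is attained.
Therefore inf(S) = -4/3.

-4/3


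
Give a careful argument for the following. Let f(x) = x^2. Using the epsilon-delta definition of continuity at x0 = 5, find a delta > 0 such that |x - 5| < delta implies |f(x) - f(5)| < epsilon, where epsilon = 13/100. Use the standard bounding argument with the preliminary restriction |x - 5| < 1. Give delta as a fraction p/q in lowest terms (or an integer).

Factor: |x^2 - (5)^2| = |x - 5| * |x + 5|.
Impose |x - 5| < 1 first. Then |x + 5| = |(x - 5) + 2*(5)| <= |x - 5| + 2*|5| < 1 + 10 = 11.
So |x^2 - (5)^2| < delta * 11.
We need delta * 11 <= 13/100, i.e. delta <= 13/100/11 = 13/1100.
Since 13/1100 < 1, this is tighter than 1; take delta = 13/1100.
So delta = 13/1100 works.

13/1100


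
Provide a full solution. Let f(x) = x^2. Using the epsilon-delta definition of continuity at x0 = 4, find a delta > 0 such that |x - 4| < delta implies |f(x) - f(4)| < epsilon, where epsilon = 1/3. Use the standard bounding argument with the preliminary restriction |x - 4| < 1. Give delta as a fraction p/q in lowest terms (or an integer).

Factor: |x^2 - (4)^2| = |x - 4| * |x + 4|.
Impose |x - 4| < 1 first. Then |x + 4| = |(x - 4) + 2*(4)| <= |x - 4| + 2*|4| < 1 + 8 = 9.
So |x^2 - (4)^2| < delta * 9.
We need delta * 9 <= 1/3, i.e. delta <= 1/3/9 = 1/27.
Since 1/27 < 1, this is tighter than 1; take delta = 1/27.
So delta = 1/27 works.

1/27


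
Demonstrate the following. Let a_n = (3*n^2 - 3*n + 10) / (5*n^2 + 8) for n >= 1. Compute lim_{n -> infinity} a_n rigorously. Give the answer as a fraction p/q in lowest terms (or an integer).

Divide numerator and denominator by n^2, the highest power:
numerator / n^2 = 3 - 3/n + 10/n^2
denominator / n^2 = 5 + 8/n^2
As n -> infinity, all terms of the form c/n^k (k >= 1) tend to 0.
So numerator / n^2 -> 3 and denominator / n^2 -> 5.
Therefore lim a_n = 3/5.

3/5


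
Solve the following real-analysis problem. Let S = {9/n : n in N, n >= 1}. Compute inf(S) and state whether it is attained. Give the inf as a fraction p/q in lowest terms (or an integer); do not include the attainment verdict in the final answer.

Analysis:
- Values: 9, 9/2, 3, 9/4, ... strictly decreasing.
- The maximum is 9 (n=1); sup = 9 (attained).
- The set is bounded below by 0; 9/n -> 0 so 0 is the greatest lower bound.
- 0 is not in the set, so inf = 0 is not attained.
Conclusion: inf(S) = 0, not attained in S.

0


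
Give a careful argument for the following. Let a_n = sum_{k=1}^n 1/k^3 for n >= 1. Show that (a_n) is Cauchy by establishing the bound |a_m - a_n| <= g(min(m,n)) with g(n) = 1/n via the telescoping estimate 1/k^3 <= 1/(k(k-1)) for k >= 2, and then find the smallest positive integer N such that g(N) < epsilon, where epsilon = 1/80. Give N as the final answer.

For m > n >= 1: |a_m - a_n| = sum_{k=n+1}^m 1/k^3.
Use 1/k^3 <= 1/(k(k-1)) = 1/(k-1) - 1/k for k >= 2 (which holds since k^3 >= k^2 >= k(k-1) for k >= 2):
sum_{k=n+1}^m 1/k^3 <= sum_{k=n+1}^m (1/(k-1) - 1/k) = 1/n - 1/m <= 1/n.
By symmetry the same bound holds with n,m swapped, so |a_m - a_n| <= 1/min(m,n) = g(min(m,n)). Since g(n) -> 0, (a_n) is Cauchy.
Now solve g(N) < 1/80: 1/N < 1/80 <=> N > 1/(1/80) = 80.
The smallest integer strictly greater than 80 is N = 81.
Check: g(81) = 1/81 < 1/80; g(80) = 1/80 >= 1/80. So N = 81.

81


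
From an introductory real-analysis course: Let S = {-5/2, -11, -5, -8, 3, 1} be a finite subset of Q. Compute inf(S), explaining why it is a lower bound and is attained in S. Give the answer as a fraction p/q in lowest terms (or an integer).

S is finite, so inf(S) = min(S).
Sorted increasing:
-11, -8, -5, -5/2, 1, 3
The extremum is -11.
For every x in S, x >= -11. And -11 is in S, so it is attained.
Therefore inf(S) = -11.

-11


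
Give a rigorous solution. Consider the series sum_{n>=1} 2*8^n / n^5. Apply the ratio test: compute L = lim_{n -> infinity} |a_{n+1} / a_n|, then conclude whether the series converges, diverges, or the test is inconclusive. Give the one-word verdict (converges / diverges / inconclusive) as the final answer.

Let a_n denote the general term. Form the ratio a_{n+1}/a_n and simplify:
a_{n+1}/a_n = 8*n^5/(n + 1)^5
Take the limit as n -> infinity: L = 8.
Since L = 8 > 1 (or L = infinity), the ratio test implies the series diverges.

diverges


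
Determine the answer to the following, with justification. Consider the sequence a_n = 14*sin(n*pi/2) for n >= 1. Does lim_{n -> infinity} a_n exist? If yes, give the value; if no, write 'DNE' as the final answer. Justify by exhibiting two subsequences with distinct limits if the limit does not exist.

Examine the behaviour of a_n along subsequences.
a_{4k+1} = 14*sin(pi/2 + 2k*pi) = 14 -> 14. a_{4k+3} = 14*sin(3pi/2 + 2k*pi) = -14 -> -14.
Since these two subsequential limits are 14 and -14, distinct, the full sequence cannot converge (a convergent sequence has all subsequences tending to the same limit). So lim a_n does not exist.

DNE


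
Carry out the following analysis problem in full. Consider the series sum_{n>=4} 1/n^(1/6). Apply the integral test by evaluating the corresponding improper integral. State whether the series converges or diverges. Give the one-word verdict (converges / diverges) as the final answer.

Let f(x) = x^(-1/6). Then f is positive, continuous, and decreasing on [4, infinity), so the integral test applies.
Compute the improper integral int_{4}^infinity f(x) dx:
  antiderivative F(x) = 6*x^(5/6)/5.
  As x -> infinity, F(x) -> infinity (since p = 1/6 < 1).
  So the integral diverges. By the integral test, the series diverges.

diverges


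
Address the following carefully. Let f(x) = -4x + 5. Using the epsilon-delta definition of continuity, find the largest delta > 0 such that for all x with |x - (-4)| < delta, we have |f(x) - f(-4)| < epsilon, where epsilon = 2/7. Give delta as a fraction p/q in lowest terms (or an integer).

We compute f(-4) = -4*(-4) + 5 = 21.
|f(x) - f(-4)| = |-4x + 5 - (21)| = |-4(x - (-4))| = 4|x - (-4)|.
We need 4|x - (-4)| < 2/7, i.e. |x - (-4)| < 2/7 / 4 = 1/14.
So any delta <= 1/14 works. Conversely, if delta > 1/14, then x = -4 + 1/14 satisfies |x - (-4)| = 1/14 < delta but |f(x) - f(-4)| = 4 * 1/14 = 2/7, which is not < 2/7; so no larger delta works.
Hence the largest such delta is 1/14.

1/14


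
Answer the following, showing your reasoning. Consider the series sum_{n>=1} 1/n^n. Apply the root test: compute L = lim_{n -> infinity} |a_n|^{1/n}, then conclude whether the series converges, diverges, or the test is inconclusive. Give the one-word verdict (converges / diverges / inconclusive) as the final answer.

Let a_n denote the general term. Form |a_n|^(1/n) and simplify:
|a_n|^(1/n) = 1/n
Take the limit as n -> infinity: L = 0.
Since L = 0 < 1, the root test implies convergence.

converges


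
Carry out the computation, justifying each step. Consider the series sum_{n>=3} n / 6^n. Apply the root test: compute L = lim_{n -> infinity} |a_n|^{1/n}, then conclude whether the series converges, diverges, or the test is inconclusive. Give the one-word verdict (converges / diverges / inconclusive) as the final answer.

Let a_n denote the general term. Form |a_n|^(1/n) and simplify:
|a_n|^(1/n) = n^(1/n)/6
Take the limit as n -> infinity: L = 1/6.
Since L = 1/6 < 1, the root test implies convergence.

converges


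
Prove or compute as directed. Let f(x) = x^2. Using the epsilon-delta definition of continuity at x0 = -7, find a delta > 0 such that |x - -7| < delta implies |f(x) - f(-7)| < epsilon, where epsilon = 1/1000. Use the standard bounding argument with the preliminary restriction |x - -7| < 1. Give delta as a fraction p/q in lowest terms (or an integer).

Factor: |x^2 - (-7)^2| = |x - -7| * |x + -7|.
Impose |x - -7| < 1 first. Then |x + -7| = |(x - -7) + 2*(-7)| <= |x - -7| + 2*|-7| < 1 + 14 = 15.
So |x^2 - (-7)^2| < delta * 15.
We need delta * 15 <= 1/1000, i.e. delta <= 1/1000/15 = 1/15000.
Since 1/15000 < 1, this is tighter than 1; take delta = 1/15000.
So delta = 1/15000 works.

1/15000


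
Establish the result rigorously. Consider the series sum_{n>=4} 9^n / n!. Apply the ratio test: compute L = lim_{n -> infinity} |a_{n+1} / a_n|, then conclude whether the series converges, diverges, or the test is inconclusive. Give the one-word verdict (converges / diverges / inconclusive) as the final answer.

Let a_n denote the general term. Form the ratio a_{n+1}/a_n and simplify:
a_{n+1}/a_n = 9/(n + 1)
Take the limit as n -> infinity: L = 0.
Since L = 0 < 1, the ratio test implies the series converges.

converges


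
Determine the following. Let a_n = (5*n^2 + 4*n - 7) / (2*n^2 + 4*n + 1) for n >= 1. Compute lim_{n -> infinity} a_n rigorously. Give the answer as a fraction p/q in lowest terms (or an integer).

Divide numerator and denominator by n^2, the highest power:
numerator / n^2 = 5 + 4/n - 7/n^2
denominator / n^2 = 2 + 4/n + n^(-2)
As n -> infinity, all terms of the form c/n^k (k >= 1) tend to 0.
So numerator / n^2 -> 5 and denominator / n^2 -> 2.
Therefore lim a_n = 5/2.

5/2


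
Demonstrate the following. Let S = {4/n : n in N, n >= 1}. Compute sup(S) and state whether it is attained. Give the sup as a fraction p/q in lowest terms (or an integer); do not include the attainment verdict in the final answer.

Analysis:
- Values: 4, 2, 4/3, 1, ... strictly decreasing.
- The maximum is 4 (n=1); sup = 4 (attained).
- The set is bounded below by 0; 4/n -> 0 so 0 is the greatest lower bound.
- 0 is not in the set, so inf = 0 is not attained.
Conclusion: sup(S) = 4, attained in S.

4


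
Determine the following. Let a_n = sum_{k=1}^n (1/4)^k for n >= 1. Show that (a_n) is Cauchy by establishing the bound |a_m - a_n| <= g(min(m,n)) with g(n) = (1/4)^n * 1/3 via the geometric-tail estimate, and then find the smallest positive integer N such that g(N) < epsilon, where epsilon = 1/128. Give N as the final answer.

For m > n >= 1: |a_m - a_n| = sum_{k=n+1}^m (1/4)^k < sum_{k=n+1}^infinity (1/4)^k = (1/4)^(n+1) / (1 - 1/4) = (1/4)^n * (1/4) * (4/3) = (1/4)^n * 1/3.
So g(n) = (1/4)^n / 3. Since g(n) -> 0, (a_n) is Cauchy.
Now solve g(N) < 1/128: (1/4)^N / 3 < 1/128 <=> 4^N > 1 / (3 * 1/128) = 128/3.
Check powers of 4: 4^2 = 16 <= 128/3, 4^3 = 64 > 128/3.
So the smallest such N is 3. Check: g(3) = 1/(3 * 64) = 1/192 < 1/128.

3


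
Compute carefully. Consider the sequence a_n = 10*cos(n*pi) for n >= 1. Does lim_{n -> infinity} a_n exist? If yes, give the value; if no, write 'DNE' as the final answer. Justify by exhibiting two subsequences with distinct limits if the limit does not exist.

Examine the behaviour of a_n along subsequences.
cos(n*pi) = (-1)^n, so a_n = 10*(-1)^n. a_{2k} = 10 -> 10. a_{2k+1} = -10 -> -10.
Since these two subsequential limits are 10 and -10, distinct, the full sequence cannot converge (a convergent sequence has all subsequences tending to the same limit). So lim a_n does not exist.

DNE


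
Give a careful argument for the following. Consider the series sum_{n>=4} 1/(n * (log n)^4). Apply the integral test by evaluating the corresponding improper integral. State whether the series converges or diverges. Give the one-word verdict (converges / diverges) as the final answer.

Let f(x) = 1/(x*log(x)^4). Then f is positive, continuous, and decreasing on [4, infinity), so the integral test applies.
Compute the improper integral int_{4}^infinity f(x) dx:
  antiderivative F(x) = -1/(3*log(x)^3).
  F(x) -> 0 as x -> infinity.  int = 0 - F(4) = 1/(3*log(4)^3) < infinity. By the integral test, the series converges.

converges


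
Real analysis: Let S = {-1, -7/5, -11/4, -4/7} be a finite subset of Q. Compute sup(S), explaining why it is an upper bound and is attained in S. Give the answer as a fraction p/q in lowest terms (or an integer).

S is finite, so sup(S) = max(S).
Sorted decreasing:
-4/7, -1, -7/5, -11/4
The extremum is -4/7.
For every x in S, x <= -4/7. And -4/7 is in S, so it is attained.
Therefore sup(S) = -4/7.

-4/7


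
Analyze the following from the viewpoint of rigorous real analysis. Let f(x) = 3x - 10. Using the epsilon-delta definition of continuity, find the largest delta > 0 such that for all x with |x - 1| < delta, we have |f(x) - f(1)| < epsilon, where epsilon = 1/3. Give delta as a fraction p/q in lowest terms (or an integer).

We compute f(1) = 3*(1) - 10 = -7.
|f(x) - f(1)| = |3x - 10 - (-7)| = |3(x - 1)| = 3|x - 1|.
We need 3|x - 1| < 1/3, i.e. |x - 1| < 1/3 / 3 = 1/9.
So any delta <= 1/9 works. Conversely, if delta > 1/9, then x = 1 + 1/9 satisfies |x - 1| = 1/9 < delta but |f(x) - f(1)| = 3 * 1/9 = 1/3, which is not < 1/3; so no larger delta works.
Hence the largest such delta is 1/9.

1/9


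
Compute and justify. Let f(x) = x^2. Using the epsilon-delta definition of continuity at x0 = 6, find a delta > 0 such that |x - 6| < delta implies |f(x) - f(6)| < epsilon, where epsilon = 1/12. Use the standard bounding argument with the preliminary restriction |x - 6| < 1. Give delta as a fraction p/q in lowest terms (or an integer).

Factor: |x^2 - (6)^2| = |x - 6| * |x + 6|.
Impose |x - 6| < 1 first. Then |x + 6| = |(x - 6) + 2*(6)| <= |x - 6| + 2*|6| < 1 + 12 = 13.
So |x^2 - (6)^2| < delta * 13.
We need delta * 13 <= 1/12, i.e. delta <= 1/12/13 = 1/156.
Since 1/156 < 1, this is tighter than 1; take delta = 1/156.
So delta = 1/156 works.

1/156


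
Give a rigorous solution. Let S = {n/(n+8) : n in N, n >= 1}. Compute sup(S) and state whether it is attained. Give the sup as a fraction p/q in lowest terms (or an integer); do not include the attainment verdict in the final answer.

Analysis:
- Values: 1/9, 1/5, 3/11, 1/3, ... strictly increasing.
- Minimum is 1/9 (n=1); inf = 1/9 (attained).
- n/(n+8) = 1 - 8/(n+8) -> 1 from below as n -> infinity, and never equals 1.
- So sup = 1 (not attained).
Conclusion: sup(S) = 1, not attained in S.

1


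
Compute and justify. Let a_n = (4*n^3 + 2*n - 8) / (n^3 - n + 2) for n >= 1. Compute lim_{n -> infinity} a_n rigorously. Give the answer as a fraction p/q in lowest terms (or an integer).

Divide numerator and denominator by n^3, the highest power:
numerator / n^3 = 4 + 2/n^2 - 8/n^3
denominator / n^3 = 1 - 1/n^2 + 2/n^3
As n -> infinity, all terms of the form c/n^k (k >= 1) tend to 0.
So numerator / n^3 -> 4 and denominator / n^3 -> 1.
Therefore lim a_n = 4.

4


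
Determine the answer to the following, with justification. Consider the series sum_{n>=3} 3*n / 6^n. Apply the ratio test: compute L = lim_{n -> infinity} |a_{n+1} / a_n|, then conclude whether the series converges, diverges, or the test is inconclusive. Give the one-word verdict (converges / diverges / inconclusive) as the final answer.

Let a_n denote the general term. Form the ratio a_{n+1}/a_n and simplify:
a_{n+1}/a_n = (n + 1)/(6*n)
Take the limit as n -> infinity: L = 1/6.
Since L = 1/6 < 1, the ratio test implies the series converges.

converges


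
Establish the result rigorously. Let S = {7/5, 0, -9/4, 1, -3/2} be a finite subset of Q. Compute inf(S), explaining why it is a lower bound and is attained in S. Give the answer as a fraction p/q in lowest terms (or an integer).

S is finite, so inf(S) = min(S).
Sorted increasing:
-9/4, -3/2, 0, 1, 7/5
The extremum is -9/4.
For every x in S, x >= -9/4. And -9/4 is in S, so it is attained.
Therefore inf(S) = -9/4.

-9/4


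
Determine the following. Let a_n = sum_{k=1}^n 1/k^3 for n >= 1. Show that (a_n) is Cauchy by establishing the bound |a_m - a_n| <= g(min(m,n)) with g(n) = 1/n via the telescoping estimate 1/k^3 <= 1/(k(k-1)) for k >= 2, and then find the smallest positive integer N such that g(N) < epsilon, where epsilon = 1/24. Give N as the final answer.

For m > n >= 1: |a_m - a_n| = sum_{k=n+1}^m 1/k^3.
Use 1/k^3 <= 1/(k(k-1)) = 1/(k-1) - 1/k for k >= 2 (which holds since k^3 >= k^2 >= k(k-1) for k >= 2):
sum_{k=n+1}^m 1/k^3 <= sum_{k=n+1}^m (1/(k-1) - 1/k) = 1/n - 1/m <= 1/n.
By symmetry the same bound holds with n,m swapped, so |a_m - a_n| <= 1/min(m,n) = g(min(m,n)). Since g(n) -> 0, (a_n) is Cauchy.
Now solve g(N) < 1/24: 1/N < 1/24 <=> N > 1/(1/24) = 24.
The smallest integer strictly greater than 24 is N = 25.
Check: g(25) = 1/25 < 1/24; g(24) = 1/24 >= 1/24. So N = 25.

25


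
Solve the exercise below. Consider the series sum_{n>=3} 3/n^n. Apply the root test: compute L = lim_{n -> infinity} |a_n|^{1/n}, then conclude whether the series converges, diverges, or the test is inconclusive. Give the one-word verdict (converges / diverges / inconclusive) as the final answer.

Let a_n denote the general term. Form |a_n|^(1/n) and simplify:
|a_n|^(1/n) = 3^(1/n)/n
Take the limit as n -> infinity: L = 0.
Since L = 0 < 1, the root test implies convergence.

converges


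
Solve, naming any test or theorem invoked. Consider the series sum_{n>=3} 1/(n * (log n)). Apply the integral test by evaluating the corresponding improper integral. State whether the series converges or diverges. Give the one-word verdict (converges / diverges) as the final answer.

Let f(x) = 1/(x*log(x)). Then f is positive, continuous, and decreasing on [3, infinity), so the integral test applies.
Compute the improper integral int_{3}^infinity f(x) dx:
  antiderivative F(x) = log(log(x)).
  F(x) = log(log(x)) -> infinity as x -> infinity. The integral diverges, so by the integral test, the series diverges.

diverges


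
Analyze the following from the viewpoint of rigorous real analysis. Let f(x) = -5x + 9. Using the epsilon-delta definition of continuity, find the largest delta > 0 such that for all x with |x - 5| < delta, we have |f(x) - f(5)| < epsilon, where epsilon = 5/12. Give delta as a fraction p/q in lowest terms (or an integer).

We compute f(5) = -5*(5) + 9 = -16.
|f(x) - f(5)| = |-5x + 9 - (-16)| = |-5(x - 5)| = 5|x - 5|.
We need 5|x - 5| < 5/12, i.e. |x - 5| < 5/12 / 5 = 1/12.
So any delta <= 1/12 works. Conversely, if delta > 1/12, then x = 5 + 1/12 satisfies |x - 5| = 1/12 < delta but |f(x) - f(5)| = 5 * 1/12 = 5/12, which is not < 5/12; so no larger delta works.
Hence the largest such delta is 1/12.

1/12
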